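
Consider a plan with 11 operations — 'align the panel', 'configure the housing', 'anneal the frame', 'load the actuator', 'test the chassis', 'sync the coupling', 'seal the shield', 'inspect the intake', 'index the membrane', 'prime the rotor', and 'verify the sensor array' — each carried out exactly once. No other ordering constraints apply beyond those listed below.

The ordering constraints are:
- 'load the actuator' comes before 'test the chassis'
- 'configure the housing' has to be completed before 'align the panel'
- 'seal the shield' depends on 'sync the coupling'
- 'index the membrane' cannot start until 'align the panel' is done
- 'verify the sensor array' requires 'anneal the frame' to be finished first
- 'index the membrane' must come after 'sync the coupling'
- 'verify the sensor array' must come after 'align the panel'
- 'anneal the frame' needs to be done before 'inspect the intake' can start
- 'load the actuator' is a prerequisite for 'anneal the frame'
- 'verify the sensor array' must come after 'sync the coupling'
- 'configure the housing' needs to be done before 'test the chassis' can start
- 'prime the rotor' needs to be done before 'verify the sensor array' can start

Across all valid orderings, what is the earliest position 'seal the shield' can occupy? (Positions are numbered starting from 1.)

The only operation forced before 'seal the shield' (directly or transitively) is 'sync the coupling'.
So at minimum 1 operation comes before 'seal the shield', putting 'seal the shield' no earlier than position 2. That position is achievable by scheduling exactly that predecessor first.

2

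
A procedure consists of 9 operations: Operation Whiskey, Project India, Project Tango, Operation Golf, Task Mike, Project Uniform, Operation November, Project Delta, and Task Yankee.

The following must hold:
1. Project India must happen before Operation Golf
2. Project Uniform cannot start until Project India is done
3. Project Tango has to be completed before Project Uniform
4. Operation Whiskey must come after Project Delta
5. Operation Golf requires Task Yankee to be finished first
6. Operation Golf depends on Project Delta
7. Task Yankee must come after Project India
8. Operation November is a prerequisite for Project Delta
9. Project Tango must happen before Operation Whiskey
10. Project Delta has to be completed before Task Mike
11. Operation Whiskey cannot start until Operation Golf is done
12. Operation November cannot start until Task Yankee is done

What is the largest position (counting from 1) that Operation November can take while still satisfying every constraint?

5

The operations that are forced after Operation November, directly or by a chain of constraints, are Operation Whiskey, Operation Golf, Task Mike, Project Delta. That's 4 operations.
So at least 4 operations follow Operation November, putting Operation November no later than position 5. That position is achievable by scheduling everything else first.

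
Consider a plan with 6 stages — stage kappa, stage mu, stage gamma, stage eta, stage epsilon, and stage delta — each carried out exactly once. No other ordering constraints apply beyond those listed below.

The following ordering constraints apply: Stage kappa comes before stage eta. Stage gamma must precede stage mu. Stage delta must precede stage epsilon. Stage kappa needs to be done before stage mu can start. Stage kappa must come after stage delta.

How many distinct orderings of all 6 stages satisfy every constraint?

33

The stages with no prerequisites are stage gamma, stage delta; any of them can be placed first.
Counting all ways to extend the partial order to a total order gives 33.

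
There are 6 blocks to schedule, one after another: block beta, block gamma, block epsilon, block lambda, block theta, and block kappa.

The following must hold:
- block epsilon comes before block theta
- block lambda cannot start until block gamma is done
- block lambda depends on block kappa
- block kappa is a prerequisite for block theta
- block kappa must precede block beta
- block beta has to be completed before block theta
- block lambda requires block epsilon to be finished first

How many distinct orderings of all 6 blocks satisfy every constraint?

The blocks with no prerequisites are block gamma, block epsilon, block kappa; any of them can be placed first.
Enumerating by repeatedly choosing an available block (one whose prerequisites are all placed) gives 33 distinct complete orderings.

33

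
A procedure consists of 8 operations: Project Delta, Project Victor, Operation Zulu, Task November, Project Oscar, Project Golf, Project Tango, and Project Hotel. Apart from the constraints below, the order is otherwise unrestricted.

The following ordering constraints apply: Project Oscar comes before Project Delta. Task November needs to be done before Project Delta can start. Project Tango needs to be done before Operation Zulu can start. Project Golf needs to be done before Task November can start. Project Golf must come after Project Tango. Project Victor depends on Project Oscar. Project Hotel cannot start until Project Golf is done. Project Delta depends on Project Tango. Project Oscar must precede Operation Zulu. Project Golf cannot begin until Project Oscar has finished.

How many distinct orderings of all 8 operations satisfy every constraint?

195

2 operations have no prerequisites (Project Oscar, Project Tango), so any of them could come first.
Enumerating by repeatedly choosing an available operation (one whose prerequisites are all placed) gives 195 distinct complete orderings.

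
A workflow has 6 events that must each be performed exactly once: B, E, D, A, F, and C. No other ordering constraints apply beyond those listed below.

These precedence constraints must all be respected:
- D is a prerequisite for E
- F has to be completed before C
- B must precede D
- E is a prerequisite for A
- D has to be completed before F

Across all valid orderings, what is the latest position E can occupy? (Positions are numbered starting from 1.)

5

Following the constraints forward from E, its only required successor is A.
So at least 1 event follows E, putting E no later than position 5. That position is achievable by scheduling everything else first.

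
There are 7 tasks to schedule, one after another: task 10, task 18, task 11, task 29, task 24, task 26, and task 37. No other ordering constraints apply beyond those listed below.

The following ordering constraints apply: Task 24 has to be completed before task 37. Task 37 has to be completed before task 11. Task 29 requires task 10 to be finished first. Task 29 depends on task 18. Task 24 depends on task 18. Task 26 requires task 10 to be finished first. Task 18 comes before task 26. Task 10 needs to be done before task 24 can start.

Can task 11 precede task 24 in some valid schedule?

No

There is a dependency chain task 24 → task 37 → task 11, so task 11 always comes after task 24.
Hence task 11 can never be scheduled before task 24.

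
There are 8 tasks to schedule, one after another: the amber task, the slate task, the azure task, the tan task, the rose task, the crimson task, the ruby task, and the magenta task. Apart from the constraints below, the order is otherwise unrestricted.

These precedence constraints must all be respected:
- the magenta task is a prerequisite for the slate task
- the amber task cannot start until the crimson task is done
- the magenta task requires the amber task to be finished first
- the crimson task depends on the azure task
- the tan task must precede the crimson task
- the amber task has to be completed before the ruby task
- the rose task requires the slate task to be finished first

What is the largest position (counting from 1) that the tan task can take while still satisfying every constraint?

2

Every task that must follow the tan task has to come after it. Tracing all chains starting from the tan task, those tasks are: the amber task, the slate task, the rose task, the crimson task, the ruby task, the magenta task — 6 in total.
With 6 mandatory successors out of 8 tasks total, the latest slot for the tan task is 8−6 = 2, and it's reachable by doing all non-successors before the tan task.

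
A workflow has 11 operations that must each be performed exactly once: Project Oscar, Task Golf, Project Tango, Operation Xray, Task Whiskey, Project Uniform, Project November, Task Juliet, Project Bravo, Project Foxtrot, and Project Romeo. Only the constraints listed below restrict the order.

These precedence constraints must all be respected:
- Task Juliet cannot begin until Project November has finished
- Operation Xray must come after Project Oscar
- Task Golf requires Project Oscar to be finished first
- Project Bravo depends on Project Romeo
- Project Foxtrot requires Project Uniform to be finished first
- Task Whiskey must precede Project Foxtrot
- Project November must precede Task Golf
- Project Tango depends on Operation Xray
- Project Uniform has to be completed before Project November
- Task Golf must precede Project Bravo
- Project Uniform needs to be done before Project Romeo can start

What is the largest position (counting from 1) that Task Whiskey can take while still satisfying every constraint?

Following the constraints forward from Task Whiskey, its only required successor is Project Foxtrot.
So at least 1 operation follows Task Whiskey, putting Task Whiskey no later than position 10. That position is achievable by scheduling everything else first.

10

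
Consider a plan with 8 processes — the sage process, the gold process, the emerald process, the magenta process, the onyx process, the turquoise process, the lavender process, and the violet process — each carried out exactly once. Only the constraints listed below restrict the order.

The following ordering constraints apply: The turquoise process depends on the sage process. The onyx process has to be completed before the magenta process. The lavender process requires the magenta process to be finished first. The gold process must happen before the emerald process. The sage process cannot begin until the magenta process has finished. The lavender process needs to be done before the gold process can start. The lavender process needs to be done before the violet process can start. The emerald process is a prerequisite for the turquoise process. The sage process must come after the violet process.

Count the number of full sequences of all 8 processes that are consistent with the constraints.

The onyx process is the only process with nothing required before it, so every ordering starts there.
Counting all ways to extend the partial order to a total order gives 6.

6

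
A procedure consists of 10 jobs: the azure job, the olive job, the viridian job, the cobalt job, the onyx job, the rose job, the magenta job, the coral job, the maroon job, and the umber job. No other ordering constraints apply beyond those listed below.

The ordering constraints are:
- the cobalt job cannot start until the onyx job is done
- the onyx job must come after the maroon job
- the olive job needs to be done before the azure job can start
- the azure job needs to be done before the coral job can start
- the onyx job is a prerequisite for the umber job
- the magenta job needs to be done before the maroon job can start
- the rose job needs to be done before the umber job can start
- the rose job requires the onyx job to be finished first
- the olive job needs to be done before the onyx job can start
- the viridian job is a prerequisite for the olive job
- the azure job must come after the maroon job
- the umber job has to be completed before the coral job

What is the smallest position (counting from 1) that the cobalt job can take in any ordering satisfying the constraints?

6

The jobs that are forced before the cobalt job, directly or transitively, are the olive job, the viridian job, the onyx job, the magenta job, the maroon job. That's 5 jobs.
So at minimum 5 jobs come before the cobalt job, putting the cobalt job no earlier than position 6. That position is achievable by scheduling exactly those predecessors first.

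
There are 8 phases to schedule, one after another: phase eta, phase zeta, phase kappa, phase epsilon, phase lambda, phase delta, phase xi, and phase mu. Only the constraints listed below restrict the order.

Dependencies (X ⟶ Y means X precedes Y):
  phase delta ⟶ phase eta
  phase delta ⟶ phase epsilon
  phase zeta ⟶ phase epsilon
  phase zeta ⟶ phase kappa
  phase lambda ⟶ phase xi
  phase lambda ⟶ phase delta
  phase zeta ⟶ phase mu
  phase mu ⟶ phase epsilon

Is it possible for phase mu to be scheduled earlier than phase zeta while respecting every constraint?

There is a dependency chain phase zeta → phase mu, so phase mu always comes after phase zeta.
Hence phase mu can never be scheduled before phase zeta.

No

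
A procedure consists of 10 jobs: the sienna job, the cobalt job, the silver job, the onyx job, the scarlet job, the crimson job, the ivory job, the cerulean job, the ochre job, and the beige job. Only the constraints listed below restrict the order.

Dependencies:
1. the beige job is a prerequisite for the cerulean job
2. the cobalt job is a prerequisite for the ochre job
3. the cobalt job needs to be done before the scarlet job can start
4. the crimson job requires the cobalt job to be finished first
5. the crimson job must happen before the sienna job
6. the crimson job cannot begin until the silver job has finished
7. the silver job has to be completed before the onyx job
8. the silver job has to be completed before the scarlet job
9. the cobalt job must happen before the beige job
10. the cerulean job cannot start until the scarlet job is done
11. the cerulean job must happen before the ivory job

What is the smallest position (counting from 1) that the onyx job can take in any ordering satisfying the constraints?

The only job forced before the onyx job (directly or transitively) is the silver job.
So at minimum 1 job comes before the onyx job, putting the onyx job no earlier than position 2. That position is achievable by scheduling exactly that predecessor first.

2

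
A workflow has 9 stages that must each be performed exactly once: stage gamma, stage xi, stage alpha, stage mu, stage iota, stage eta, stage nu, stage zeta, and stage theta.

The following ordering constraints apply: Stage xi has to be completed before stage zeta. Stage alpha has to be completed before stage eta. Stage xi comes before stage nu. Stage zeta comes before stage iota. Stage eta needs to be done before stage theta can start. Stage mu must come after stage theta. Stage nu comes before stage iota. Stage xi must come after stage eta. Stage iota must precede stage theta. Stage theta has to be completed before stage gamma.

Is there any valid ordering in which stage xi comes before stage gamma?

Stage xi is actually forced before stage gamma by the constraints, so certainly some valid ordering has stage xi first.

Yes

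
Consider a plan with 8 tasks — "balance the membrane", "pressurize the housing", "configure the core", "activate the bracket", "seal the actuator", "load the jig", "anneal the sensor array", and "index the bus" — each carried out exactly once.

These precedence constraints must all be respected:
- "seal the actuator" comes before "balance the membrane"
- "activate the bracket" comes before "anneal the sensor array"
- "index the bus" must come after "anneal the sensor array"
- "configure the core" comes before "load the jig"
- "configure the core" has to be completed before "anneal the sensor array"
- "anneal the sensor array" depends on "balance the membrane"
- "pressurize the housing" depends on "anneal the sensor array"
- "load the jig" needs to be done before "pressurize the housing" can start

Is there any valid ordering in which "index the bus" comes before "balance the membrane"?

No

There is a dependency chain "balance the membrane" → "anneal the sensor array" → "index the bus", so "index the bus" always comes after "balance the membrane".
So no valid ordering can have "index the bus" before "balance the membrane".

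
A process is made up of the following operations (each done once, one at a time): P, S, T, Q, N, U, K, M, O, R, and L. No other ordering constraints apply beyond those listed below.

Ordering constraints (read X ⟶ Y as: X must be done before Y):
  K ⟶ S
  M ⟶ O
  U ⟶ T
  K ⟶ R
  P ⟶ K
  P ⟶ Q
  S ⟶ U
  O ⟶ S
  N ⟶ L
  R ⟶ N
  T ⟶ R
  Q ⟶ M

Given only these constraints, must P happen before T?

Yes

Tracing the constraints gives a chain: P → K → S → U → T.
So P must precede T in any valid ordering.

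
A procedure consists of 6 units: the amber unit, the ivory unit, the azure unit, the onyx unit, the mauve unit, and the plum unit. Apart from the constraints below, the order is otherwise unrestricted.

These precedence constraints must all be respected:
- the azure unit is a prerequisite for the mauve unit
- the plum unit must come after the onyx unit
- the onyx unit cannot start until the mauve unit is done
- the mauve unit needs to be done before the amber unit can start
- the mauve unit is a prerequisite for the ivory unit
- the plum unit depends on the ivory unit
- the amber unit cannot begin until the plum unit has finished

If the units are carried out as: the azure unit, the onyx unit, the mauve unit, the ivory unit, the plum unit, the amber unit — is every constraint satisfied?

The sequence places the onyx unit ahead of the mauve unit.
Since the mauve unit is required before the onyx unit, the ordering is invalid.

No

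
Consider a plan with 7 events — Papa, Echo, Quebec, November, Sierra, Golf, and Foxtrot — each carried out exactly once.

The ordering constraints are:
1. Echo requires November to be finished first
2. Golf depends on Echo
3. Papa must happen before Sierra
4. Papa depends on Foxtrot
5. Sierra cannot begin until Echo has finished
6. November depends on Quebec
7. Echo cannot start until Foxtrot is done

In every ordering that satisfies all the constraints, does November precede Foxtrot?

No

No chain of constraints connects November to Foxtrot in either direction.
So November can come before Foxtrot or after — it is not forced.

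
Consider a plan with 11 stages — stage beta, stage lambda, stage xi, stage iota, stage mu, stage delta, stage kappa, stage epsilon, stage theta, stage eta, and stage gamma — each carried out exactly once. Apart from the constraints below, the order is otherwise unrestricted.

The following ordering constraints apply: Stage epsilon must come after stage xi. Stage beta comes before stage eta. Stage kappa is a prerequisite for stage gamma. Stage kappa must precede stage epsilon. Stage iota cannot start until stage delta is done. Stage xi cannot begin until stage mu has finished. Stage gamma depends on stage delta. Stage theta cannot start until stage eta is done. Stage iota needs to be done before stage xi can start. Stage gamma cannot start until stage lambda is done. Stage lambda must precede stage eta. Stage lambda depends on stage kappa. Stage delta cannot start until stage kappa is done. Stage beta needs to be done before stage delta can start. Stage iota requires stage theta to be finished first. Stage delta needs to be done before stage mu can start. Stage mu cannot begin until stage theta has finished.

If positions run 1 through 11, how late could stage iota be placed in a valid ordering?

9

Every stage that must follow stage iota has to come after it. Tracing all chains starting from stage iota, those stages are: stage xi, stage epsilon — 2 in total.
With 2 mandatory successors out of 11 stages total, the latest slot for stage iota is 11−2 = 9, and it's reachable by doing all non-successors before stage iota.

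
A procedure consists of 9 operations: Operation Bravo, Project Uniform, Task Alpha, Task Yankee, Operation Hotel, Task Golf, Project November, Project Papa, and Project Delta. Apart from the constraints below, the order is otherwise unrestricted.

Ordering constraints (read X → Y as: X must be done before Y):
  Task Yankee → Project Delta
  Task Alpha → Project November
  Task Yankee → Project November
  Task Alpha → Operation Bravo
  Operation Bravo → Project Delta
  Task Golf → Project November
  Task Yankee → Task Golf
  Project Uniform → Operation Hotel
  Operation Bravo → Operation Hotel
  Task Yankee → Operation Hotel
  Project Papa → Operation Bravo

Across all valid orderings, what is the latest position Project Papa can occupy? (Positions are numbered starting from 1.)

6

Every operation that must follow Project Papa has to come after it. Tracing all chains starting from Project Papa, those operations are: Operation Bravo, Operation Hotel, Project Delta — 3 in total.
So at least 3 operations follow Project Papa, putting Project Papa no later than position 6. That position is achievable by scheduling everything else first.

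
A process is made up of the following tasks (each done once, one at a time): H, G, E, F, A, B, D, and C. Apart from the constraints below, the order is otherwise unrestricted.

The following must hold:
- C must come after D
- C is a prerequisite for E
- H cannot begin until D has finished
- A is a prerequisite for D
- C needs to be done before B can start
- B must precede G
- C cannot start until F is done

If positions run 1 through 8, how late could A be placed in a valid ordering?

The tasks that are forced after A, directly or by a chain of constraints, are H, G, E, B, D, C. That's 6 tasks.
With 6 mandatory successors out of 8 tasks total, the latest slot for A is 8−6 = 2, and it's reachable by doing all non-successors before A.

2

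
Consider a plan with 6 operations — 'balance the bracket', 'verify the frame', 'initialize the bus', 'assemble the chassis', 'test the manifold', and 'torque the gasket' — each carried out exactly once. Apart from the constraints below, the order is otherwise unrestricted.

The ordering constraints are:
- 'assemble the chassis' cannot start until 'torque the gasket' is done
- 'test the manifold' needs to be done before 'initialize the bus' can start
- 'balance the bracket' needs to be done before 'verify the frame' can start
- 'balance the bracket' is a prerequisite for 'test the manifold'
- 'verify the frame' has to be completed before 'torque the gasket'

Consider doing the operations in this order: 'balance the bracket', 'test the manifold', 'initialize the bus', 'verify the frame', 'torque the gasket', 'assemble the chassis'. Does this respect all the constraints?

Yes

Going through the constraints one by one, each required predecessor appears earlier in the sequence than its dependent — e.g. 'balance the bracket' (position 1) is before 'verify the frame' (position 4), as required.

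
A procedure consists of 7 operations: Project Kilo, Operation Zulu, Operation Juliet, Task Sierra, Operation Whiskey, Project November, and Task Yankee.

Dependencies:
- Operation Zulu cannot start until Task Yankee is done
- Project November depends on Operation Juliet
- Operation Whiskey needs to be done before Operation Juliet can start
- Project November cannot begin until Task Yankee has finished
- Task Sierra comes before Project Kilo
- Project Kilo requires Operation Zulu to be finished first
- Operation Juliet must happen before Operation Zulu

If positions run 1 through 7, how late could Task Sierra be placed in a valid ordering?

Following the constraints forward from Task Sierra, its only required successor is Project Kilo.
With 1 mandatory successor out of 7 operations total, the latest slot for Task Sierra is 7−1 = 6, and it's reachable by doing all non-successors before Task Sierra.

6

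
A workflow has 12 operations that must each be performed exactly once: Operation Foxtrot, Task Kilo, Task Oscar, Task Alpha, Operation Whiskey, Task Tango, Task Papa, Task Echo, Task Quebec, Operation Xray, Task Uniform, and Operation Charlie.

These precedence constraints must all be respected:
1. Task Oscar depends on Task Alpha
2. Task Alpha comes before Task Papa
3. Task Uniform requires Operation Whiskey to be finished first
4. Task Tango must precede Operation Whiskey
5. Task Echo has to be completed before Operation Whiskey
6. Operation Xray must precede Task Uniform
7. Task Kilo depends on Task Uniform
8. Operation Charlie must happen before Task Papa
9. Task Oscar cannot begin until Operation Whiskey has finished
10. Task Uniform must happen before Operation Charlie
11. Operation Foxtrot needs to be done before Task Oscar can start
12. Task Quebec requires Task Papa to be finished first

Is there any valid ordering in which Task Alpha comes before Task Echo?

Yes

No chain of constraints runs from Task Echo to Task Alpha, so Task Echo is not required to come first.
That means at least one valid schedule has Task Alpha before Task Echo.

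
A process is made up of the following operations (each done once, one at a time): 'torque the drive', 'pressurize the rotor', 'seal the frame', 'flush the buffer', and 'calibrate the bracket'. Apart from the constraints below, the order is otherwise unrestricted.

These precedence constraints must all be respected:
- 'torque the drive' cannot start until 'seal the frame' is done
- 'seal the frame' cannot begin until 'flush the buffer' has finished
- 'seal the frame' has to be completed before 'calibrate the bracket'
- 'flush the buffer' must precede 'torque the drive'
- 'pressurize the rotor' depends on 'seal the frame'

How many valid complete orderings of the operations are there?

'flush the buffer' is the only operation with nothing required before it, so every ordering starts there.
Systematically extending each partial ordering one operation at a time and counting, there are 6 complete orderings.

6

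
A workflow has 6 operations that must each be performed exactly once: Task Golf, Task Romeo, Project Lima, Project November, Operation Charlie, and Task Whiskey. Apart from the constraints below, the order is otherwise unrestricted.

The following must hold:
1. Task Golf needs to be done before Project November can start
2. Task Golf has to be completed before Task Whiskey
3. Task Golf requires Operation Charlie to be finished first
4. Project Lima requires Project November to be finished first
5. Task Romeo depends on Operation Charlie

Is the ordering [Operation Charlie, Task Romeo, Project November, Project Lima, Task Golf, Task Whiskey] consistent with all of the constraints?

No

Here Task Golf comes after Project November.
That contradicts the constraint that Task Golf must precede Project November.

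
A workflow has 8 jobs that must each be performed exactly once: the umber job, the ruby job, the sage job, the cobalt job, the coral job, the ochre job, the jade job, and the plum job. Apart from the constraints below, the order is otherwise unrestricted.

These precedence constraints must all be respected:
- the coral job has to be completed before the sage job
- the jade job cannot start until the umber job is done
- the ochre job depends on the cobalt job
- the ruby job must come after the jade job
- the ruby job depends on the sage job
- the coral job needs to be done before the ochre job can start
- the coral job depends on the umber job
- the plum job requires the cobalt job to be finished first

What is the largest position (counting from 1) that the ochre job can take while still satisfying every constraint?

8

No constraint forces any job after the ochre job, so it can be placed last, in position 8.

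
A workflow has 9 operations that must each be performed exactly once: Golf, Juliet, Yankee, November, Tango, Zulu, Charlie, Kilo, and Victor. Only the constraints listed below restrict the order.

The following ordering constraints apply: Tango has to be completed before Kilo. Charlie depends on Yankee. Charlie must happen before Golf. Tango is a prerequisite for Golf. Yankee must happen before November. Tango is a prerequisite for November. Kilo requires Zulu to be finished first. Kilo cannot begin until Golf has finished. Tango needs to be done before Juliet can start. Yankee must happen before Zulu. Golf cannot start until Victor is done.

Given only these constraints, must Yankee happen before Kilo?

Tracing the constraints gives a chain: Yankee → Zulu → Kilo.
So Yankee must precede Kilo in any valid ordering.

Yes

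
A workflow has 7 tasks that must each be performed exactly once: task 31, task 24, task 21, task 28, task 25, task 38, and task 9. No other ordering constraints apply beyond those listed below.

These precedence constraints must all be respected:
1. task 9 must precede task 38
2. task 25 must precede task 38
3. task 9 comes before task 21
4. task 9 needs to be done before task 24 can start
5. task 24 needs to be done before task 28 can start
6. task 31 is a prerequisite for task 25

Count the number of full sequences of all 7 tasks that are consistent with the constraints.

102

2 tasks have no prerequisites (task 31, task 9), so any of them could come first.
Counting all ways to extend the partial order to a total order gives 102.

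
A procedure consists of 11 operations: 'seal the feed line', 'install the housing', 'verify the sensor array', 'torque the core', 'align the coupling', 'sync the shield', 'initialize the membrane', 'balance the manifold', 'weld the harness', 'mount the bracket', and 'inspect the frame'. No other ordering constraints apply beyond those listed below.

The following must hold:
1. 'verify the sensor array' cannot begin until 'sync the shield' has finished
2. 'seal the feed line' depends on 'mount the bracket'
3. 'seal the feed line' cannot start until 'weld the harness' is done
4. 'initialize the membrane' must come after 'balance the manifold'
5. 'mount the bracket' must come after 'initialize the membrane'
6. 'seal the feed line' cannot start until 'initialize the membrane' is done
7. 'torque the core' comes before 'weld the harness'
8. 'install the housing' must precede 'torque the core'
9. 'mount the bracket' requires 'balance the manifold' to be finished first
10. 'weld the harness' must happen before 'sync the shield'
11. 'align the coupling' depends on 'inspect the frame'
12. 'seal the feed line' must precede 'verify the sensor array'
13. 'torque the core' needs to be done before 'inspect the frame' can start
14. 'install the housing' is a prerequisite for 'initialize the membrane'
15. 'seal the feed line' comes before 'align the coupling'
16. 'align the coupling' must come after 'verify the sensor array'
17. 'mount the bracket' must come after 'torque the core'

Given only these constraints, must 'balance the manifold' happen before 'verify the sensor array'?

Following the dependencies: 'balance the manifold' → 'mount the bracket' → 'seal the feed line' → 'verify the sensor array'.
So 'balance the manifold' must precede 'verify the sensor array' in any valid ordering.

Yes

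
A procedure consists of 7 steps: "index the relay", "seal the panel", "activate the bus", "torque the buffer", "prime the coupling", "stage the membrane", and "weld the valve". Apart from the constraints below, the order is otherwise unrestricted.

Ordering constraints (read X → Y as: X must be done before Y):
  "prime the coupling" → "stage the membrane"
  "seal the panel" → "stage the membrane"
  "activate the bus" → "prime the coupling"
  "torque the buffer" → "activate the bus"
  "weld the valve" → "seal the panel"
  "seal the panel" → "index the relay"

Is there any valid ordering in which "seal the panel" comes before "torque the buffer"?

Nothing in the constraints forces "torque the buffer" before "seal the panel" — there is no chain from "torque the buffer" to "seal the panel".
So a valid ordering placing "seal the panel" earlier than "torque the buffer" exists.

Yes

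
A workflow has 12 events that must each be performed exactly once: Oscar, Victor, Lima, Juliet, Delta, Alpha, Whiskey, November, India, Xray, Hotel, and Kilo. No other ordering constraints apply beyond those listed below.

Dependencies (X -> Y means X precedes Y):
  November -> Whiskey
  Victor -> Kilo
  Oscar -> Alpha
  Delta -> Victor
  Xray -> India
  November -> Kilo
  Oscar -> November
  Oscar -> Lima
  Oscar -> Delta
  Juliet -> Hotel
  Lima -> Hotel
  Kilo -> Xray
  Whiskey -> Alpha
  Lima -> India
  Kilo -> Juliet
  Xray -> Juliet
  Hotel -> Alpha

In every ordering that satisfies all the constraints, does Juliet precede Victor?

No

The constraints actually force Victor before Juliet (via Victor → Kilo → Juliet), not the other way around.
So Juliet does not have to come before Victor — it cannot.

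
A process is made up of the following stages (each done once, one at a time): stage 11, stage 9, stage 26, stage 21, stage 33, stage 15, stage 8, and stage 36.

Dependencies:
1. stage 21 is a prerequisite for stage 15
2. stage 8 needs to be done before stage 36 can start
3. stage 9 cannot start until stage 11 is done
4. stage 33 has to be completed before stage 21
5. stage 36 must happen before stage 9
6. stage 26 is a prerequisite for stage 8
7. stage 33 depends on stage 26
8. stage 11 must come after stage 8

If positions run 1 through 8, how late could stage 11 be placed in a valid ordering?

7

Following the constraints forward from stage 11, its only required successor is stage 9.
So at least 1 stage follows stage 11, putting stage 11 no later than position 7. That position is achievable by scheduling everything else first.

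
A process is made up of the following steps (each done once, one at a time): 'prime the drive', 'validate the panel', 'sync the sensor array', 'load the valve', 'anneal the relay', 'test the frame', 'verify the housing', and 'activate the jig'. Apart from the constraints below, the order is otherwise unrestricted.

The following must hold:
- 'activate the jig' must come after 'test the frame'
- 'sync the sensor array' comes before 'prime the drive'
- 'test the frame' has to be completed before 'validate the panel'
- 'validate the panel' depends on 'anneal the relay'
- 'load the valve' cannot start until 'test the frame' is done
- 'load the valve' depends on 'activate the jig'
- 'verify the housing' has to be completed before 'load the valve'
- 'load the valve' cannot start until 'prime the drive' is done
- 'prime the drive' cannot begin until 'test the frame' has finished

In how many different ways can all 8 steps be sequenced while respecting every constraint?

637

4 steps have no prerequisites ('sync the sensor array', 'anneal the relay', 'test the frame', 'verify the housing'), so any of them could come first.
Counting all ways to extend the partial order to a total order gives 637.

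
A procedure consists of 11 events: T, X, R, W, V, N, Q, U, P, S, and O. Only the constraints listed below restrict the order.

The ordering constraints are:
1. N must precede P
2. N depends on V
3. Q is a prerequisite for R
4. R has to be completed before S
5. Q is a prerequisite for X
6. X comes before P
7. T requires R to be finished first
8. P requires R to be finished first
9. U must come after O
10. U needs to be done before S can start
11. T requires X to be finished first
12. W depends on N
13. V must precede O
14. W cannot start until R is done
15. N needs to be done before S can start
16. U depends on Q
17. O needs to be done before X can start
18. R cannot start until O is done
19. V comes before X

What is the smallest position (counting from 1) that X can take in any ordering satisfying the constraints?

The events that are forced before X, directly or transitively, are V, Q, O. That's 3 events.
With 3 mandatory predecessors, the earliest X can sit is position 3+1 = 4, and placing just those 3 first achieves it.

4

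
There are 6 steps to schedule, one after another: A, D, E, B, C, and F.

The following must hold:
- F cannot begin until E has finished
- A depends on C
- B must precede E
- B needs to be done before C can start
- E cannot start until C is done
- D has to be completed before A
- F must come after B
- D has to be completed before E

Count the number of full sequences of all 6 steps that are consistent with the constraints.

The steps with no prerequisites are D, B; any of them can be placed first.
Systematically extending each partial ordering one step at a time and counting, there are 9 complete orderings.

9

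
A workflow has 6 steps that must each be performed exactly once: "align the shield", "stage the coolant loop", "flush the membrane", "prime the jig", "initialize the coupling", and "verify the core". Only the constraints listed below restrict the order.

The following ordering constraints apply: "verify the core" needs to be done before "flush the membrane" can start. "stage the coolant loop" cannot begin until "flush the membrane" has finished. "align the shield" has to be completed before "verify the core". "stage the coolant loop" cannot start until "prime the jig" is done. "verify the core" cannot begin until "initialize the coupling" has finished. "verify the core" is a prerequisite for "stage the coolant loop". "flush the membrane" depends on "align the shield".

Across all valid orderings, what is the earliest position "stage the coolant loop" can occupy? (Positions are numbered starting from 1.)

The steps that are forced before "stage the coolant loop", directly or transitively, are "align the shield", "flush the membrane", "prime the jig", "initialize the coupling", "verify the core". That's 5 steps.
With 5 mandatory predecessors, the earliest "stage the coolant loop" can sit is position 5+1 = 6, and placing just those 5 first achieves it.

6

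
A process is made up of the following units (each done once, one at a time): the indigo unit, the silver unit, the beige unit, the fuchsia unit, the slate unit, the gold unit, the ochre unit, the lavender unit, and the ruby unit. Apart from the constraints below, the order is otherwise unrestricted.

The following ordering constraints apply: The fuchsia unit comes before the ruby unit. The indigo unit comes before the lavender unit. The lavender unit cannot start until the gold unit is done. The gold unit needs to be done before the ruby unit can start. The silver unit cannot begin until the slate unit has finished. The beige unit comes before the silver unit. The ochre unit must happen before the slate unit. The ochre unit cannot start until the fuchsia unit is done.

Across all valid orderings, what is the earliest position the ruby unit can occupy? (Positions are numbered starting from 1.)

The units that are forced before the ruby unit, directly or transitively, are the fuchsia unit, the gold unit. That's 2 units.
With 2 mandatory predecessors, the earliest the ruby unit can sit is position 2+1 = 3, and placing just those 2 first achieves it.

3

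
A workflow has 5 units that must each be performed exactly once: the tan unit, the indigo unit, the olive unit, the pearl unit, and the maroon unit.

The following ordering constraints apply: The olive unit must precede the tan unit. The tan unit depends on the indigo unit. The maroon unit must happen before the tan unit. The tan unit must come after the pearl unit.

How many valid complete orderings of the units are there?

The units with no prerequisites are the indigo unit, the olive unit, the pearl unit, the maroon unit; any of them can be placed first.
Counting all ways to extend the partial order to a total order gives 24.

24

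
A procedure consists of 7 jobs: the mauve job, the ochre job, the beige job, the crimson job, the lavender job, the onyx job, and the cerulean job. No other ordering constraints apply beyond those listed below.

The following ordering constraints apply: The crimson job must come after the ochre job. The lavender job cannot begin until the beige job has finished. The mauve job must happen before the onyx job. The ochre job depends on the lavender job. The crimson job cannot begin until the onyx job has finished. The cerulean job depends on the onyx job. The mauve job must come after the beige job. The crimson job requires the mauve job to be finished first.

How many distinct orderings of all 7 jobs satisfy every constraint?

Only the beige job has no prerequisites, so it must go first.
Systematically extending each partial ordering one job at a time and counting, there are 16 complete orderings.

16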